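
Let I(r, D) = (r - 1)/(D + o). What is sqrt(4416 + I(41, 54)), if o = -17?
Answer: 2*sqrt(1511746)/37 ≈ 66.461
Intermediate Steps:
I(r, D) = (-1 + r)/(-17 + D) (I(r, D) = (r - 1)/(D - 17) = (-1 + r)/(-17 + D))
sqrt(4416 + I(41, 54)) = sqrt(4416 + (-1 + 41)/(-17 + 54)) = sqrt(4416 + 40/37) = sqrt(163432/37) = 2*sqrt(1511746)/37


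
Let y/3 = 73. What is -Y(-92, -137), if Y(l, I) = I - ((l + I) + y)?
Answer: 127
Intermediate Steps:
y = 219 (y = 3*73 = 219)
Y(l, I) = -219 - l (Y(l, I) = I - ((l + I) + 219) = I - ((I + l) + 219) = I - (219 + I + l) = I + (-219 - I - l) = -219 - l)
-Y(-92, -137) = -(-219 - 1*(-92)) = -(-219 + 92) = -1*(-127) = 127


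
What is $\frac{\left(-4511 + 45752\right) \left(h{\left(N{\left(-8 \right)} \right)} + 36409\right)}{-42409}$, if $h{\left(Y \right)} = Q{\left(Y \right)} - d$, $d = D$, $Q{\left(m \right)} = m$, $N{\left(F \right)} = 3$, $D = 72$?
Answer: $- \frac{1498697940}{42409} \approx -35339.0$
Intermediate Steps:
$d = 72$
$h{\left(Y \right)} = -72 + Y$ ($h{\left(Y \right)} = Y - 72 = -72 + Y$)
$\frac{\left(-4511 + 45752\right) \left(h{\left(N{\left(-8 \right)} \right)} + 36409\right)}{-42409} = \frac{\left(-4511 + 45752\right) \left(\left(-72 + 3\right) + 36409\right)}{-42409} = 41241 \left(-69 + 36409\right) \left(- \frac{1}{42409}\right) = 41241 \cdot 36340 \left(- \frac{1}{42409}\right) = 1498697940 \left(- \frac{1}{42409}\right) = - \frac{1498697940}{42409}$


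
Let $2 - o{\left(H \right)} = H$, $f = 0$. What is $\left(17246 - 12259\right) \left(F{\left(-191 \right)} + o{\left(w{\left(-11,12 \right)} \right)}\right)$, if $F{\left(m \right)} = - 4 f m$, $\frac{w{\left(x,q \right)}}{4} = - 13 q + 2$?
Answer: $3081966$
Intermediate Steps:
$w{\left(x,q \right)} = 8 - 52 q$ ($w{\left(x,q \right)} = 4 \left(- 13 q + 2\right) = 4 \left(2 - 13 q\right) = 8 - 52 q$)
$o{\left(H \right)} = 2 - H$
$F{\left(m \right)} = 0$ ($F{\left(m \right)} = \left(-4\right) 0 m = 0 m = 0$)
$\left(17246 - 12259\right) \left(F{\left(-191 \right)} + o{\left(w{\left(-11,12 \right)} \right)}\right) = \left(17246 - 12259\right) \left(0 + \left(2 - \left(8 - 624\right)\right)\right) = 4987 \left(0 + \left(2 - \left(8 - 624\right)\right)\right) = 4987 \left(0 + \left(2 - -616\right)\right) = 4987 \left(0 + \left(2 + 616\right)\right) = 4987 \left(0 + 618\right) = 4987 \cdot 618 = 3081966$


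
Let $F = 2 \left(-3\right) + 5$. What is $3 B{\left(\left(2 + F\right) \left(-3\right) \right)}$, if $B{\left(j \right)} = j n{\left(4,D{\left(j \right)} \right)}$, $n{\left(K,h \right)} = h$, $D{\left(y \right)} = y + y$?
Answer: $54$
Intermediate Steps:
$F = -1$ ($F = -6 + 5 = -1$)
$D{\left(y \right)} = 2 y$
$B{\left(j \right)} = 2 j^{2}$ ($B{\left(j \right)} = j 2 j = 2 j^{2}$)
$3 B{\left(\left(2 + F\right) \left(-3\right) \right)} = 3 \cdot 2 \left(\left(2 - 1\right) \left(-3\right)\right)^{2} = 3 \cdot 2 \left(1 \left(-3\right)\right)^{2} = 3 \cdot 2 \left(-3\right)^{2} = 3 \cdot 2 \cdot 9 = 3 \cdot 18 = 54$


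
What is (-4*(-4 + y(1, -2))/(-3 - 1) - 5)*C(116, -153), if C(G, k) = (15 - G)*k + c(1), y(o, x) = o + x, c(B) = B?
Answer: -154540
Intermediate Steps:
C(G, k) = 1 + k*(15 - G) (C(G, k) = (15 - G)*k + 1 = k*(15 - G) + 1 = 1 + k*(15 - G))
(-4*(-4 + y(1, -2))/(-3 - 1) - 5)*C(116, -153) = (-4*(-4 + (1 - 2))/(-3 - 1) - 5)*(1 + 15*(-153) - 1*116*(-153)) = (-4*(-4 - 1)/(-4) - 5)*(1 - 2295 + 17748) = (-(-20)*(-1)/4 - 5)*15454 = (-4*5/4 - 5)*15454 = (-5 - 5)*15454 = -10*15454 = -154540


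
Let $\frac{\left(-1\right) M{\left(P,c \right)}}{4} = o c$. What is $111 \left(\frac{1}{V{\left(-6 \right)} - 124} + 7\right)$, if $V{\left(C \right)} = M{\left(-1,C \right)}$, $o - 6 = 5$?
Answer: $\frac{108891}{140} \approx 777.79$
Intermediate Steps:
$o = 11$ ($o = 6 + 5 = 11$)
$M{\left(P,c \right)} = - 44 c$ ($M{\left(P,c \right)} = - 4 \cdot 11 c = - 44 c$)
$V{\left(C \right)} = - 44 C$
$111 \left(\frac{1}{V{\left(-6 \right)} - 124} + 7\right) = 111 \left(\frac{1}{\left(-44\right) \left(-6\right) - 124} + 7\right) = 111 \left(\frac{1}{264 - 124} + 7\right) = 111 \left(\frac{1}{140} + 7\right) = 111 \cdot \frac{981}{140} = \frac{108891}{140}$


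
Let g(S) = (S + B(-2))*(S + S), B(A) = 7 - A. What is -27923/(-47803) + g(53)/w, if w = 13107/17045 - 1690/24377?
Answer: 18649145439741241/1985212760581 ≈ 9394.0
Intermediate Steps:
g(S) = 2*S*(9 + S) (g(S) = (S + (7 - 1*(-2)))*(S + S) = (S + (7 + 2))*(2*S) = (S + 9)*(2*S) = (9 + S)*(2*S) = 2*S*(9 + S))
w = 290703289/415505965 (w = 13107*(1/17045) - 1690*1/24377 = 13107/17045 - 1690/24377 = 290703289/415505965 ≈ 0.69964)
-27923/(-47803) + g(53)/w = -27923/(-47803) + (2*53*(9 + 53))/(290703289/415505965) = -27923*(-1/47803) + (2*53*62)*(415505965/290703289) = 3989/6829 + 6572*(415505965/290703289) = 3989/6829 + 2730705201980/290703289 = 18649145439741241/1985212760581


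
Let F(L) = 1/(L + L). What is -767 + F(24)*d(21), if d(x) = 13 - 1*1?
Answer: -3067/4 ≈ -766.75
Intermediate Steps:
F(L) = 1/(2*L)
d(x) = 12 (d(x) = 13 - 1 = 12)
-767 + F(24)*d(21) = -767 + ((½)/24)*12 = -767 + ((½)*(1/24))*12 = -767 + (1/48)*12 = -767 + ¼ = -3067/4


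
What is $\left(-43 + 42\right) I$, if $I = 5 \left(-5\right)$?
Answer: $25$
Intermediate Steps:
$I = -25$
$\left(-43 + 42\right) I = \left(-43 + 42\right) \left(-25\right) = \left(-1\right) \left(-25\right) = 25$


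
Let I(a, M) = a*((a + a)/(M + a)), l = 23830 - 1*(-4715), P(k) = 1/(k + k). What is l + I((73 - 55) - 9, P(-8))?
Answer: 4084527/143 ≈ 28563.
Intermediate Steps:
P(k) = 1/(2*k)
l = 28545 (l = 23830 + 4715 = 28545)
I(a, M) = 2*a²/(M + a) (I(a, M) = a*((2*a)/(M + a)) = a*(2*a/(M + a)) = 2*a²/(M + a))
l + I((73 - 55) - 9, P(-8)) = 28545 + 2*((73 - 55) - 9)²/((½)/(-8) + ((73 - 55) - 9)) = 28545 + 2*(18 - 9)²/((½)*(-⅛) + (18 - 9)) = 28545 + 2*9²/(-1/16 + 9) = 28545 + 2*81/(143/16) = 28545 + 2*81*(16/143) = 28545 + 2592/143 = 4084527/143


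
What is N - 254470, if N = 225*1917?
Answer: 176855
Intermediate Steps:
N = 431325
N - 254470 = 431325 - 254470 = 176855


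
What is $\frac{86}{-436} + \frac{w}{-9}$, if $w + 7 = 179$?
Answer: $- \frac{37883}{1962} \approx -19.308$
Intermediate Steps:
$w = 172$ ($w = -7 + 179 = 172$)
$\frac{86}{-436} + \frac{w}{-9} = \frac{86}{-436} + \frac{172}{-9} = 86 \left(- \frac{1}{436}\right) + 172 \left(- \frac{1}{9}\right) = - \frac{43}{218} - \frac{172}{9} = - \frac{37883}{1962}$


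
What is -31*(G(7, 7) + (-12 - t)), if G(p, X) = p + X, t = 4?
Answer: 62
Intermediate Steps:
G(p, X) = X + p
-31*(G(7, 7) + (-12 - t)) = -31*((7 + 7) + (-12 - 1*4)) = -31*(14 + (-12 - 4)) = -31*(14 - 16) = -31*(-2) = 62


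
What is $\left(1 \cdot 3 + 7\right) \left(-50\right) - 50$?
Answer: $-550$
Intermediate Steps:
$\left(1 \cdot 3 + 7\right) \left(-50\right) - 50 = \left(3 + 7\right) \left(-50\right) - 50 = 10 \left(-50\right) - 50 = -500 - 50 = -550$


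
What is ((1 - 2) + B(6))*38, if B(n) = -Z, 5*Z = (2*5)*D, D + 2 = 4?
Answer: -190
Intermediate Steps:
D = 2 (D = -2 + 4 = 2)
Z = 4 (Z = ((2*5)*2)/5 = (10*2)/5 = (1/5)*20 = 4)
B(n) = -4 (B(n) = -1*4 = -4)
((1 - 2) + B(6))*38 = ((1 - 2) - 4)*38 = (-1 - 4)*38 = -5*38 = -190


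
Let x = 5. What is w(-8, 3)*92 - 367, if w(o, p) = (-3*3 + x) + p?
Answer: -459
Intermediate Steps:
w(o, p) = -4 + p (w(o, p) = (-3*3 + 5) + p = (-9 + 5) + p = -4 + p)
w(-8, 3)*92 - 367 = (-4 + 3)*92 - 367 = -1*92 - 367 = -92 - 367 = -459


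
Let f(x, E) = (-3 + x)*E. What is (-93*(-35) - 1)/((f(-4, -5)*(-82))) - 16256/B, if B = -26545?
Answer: -3972271/7618415 ≈ -0.52140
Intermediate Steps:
f(x, E) = E*(-3 + x)
(-93*(-35) - 1)/((f(-4, -5)*(-82))) - 16256/B = (-93*(-35) - 1)/((-5*(-3 - 4)*(-82))) - 16256/(-26545) = (3255 - 1)/((-5*(-7)*(-82))) - 16256*(-1/26545) = 3254/((35*(-82))) + 16256/26545 = 3254/(-2870) + 16256/26545 = 3254*(-1/2870) + 16256/26545 = -1627/1435 + 16256/26545 = -3972271/7618415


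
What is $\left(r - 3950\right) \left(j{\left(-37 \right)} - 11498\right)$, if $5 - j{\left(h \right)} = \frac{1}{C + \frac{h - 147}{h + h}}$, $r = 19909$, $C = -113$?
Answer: $- \frac{749990651560}{4089} \approx -1.8342 \cdot 10^{8}$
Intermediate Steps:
$j{\left(h \right)} = 5 - \frac{1}{-113 + \frac{-147 + h}{2 h}}$ ($j{\left(h \right)} = 5 - \frac{1}{-113 + \frac{h - 147}{h + h}} = 5 - \frac{1}{-113 + \frac{-147 + h}{2 h}}$)
$\left(r - 3950\right) \left(j{\left(-37 \right)} - 11498\right) = \left(19909 - 3950\right) \left(\frac{49 \left(15 + 23 \left(-37\right)\right)}{3 \left(49 + 75 \left(-37\right)\right)} - 11498\right) = 15959 \left(\frac{49 \left(15 - 851\right)}{3 \left(49 - 2775\right)} - 11498\right) = 15959 \left(\frac{49}{3} \frac{1}{-2726} \left(-836\right) - 11498\right) = 15959 \left(\frac{49}{3} \left(- \frac{1}{2726}\right) \left(-836\right) - 11498\right) = 15959 \left(\frac{20482}{4089} - 11498\right) = 15959 \left(- \frac{46994840}{4089}\right) = - \frac{749990651560}{4089}$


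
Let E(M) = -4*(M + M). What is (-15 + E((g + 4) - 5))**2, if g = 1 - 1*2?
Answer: 1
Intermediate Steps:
g = -1 (g = 1 - 2 = -1)
E(M) = -8*M
(-15 + E((g + 4) - 5))**2 = (-15 - 8*((-1 + 4) - 5))**2 = (-15 - 8*(3 - 5))**2 = (-15 - 8*(-2))**2 = (-15 + 16)**2 = 1**2 = 1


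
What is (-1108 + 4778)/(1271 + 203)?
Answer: 1835/737 ≈ 2.4898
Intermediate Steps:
(-1108 + 4778)/(1271 + 203) = 3670/1474 = 3670*(1/1474) = 1835/737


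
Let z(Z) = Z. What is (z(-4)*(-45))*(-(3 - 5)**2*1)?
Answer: -720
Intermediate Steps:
(z(-4)*(-45))*(-(3 - 5)**2*1) = (-4*(-45))*(-(3 - 5)**2*1) = 180*(-1*(-2)**2*1) = 180*(-1*4*1) = 180*(-4*1) = 180*(-4) = -720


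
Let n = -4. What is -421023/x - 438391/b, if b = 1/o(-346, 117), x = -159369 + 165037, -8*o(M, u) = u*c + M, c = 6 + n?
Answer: -34787623655/5668 ≈ -6.1376e+6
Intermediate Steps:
c = 2 (c = 6 - 4 = 2)
o(M, u) = -u/4 - M/8 (o(M, u) = -(u*2 + M)/8 = -(2*u + M)/8 = -(M + 2*u)/8 = -u/4 - M/8)
x = 5668
b = 1/14 (b = 1/(-¼*117 - ⅛*(-346)) = 1/(-117/4 + 173/4) = 1/14 ≈ 0.071429)
-421023/x - 438391/b = -421023/5668 - 438391/1/14 = -421023*1/5668 - 438391*14 = -421023/5668 - 6137474 = -34787623655/5668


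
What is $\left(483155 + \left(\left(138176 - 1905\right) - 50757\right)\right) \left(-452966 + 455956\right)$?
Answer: $1700320310$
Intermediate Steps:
$\left(483155 + \left(\left(138176 - 1905\right) - 50757\right)\right) \left(-452966 + 455956\right) = \left(483155 + \left(136271 - 50757\right)\right) 2990 = \left(483155 + 85514\right) 2990 = 568669 \cdot 2990 = 1700320310$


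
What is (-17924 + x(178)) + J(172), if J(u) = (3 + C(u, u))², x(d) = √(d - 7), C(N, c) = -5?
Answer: -17920 + 3*√19 ≈ -17907.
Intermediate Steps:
x(d) = √(-7 + d)
J(u) = 4 (J(u) = (3 - 5)² = (-2)² = 4)
(-17924 + x(178)) + J(172) = (-17924 + √(-7 + 178)) + 4 = (-17924 + √171) + 4 = (-17924 + 3*√19) + 4 = -17920 + 3*√19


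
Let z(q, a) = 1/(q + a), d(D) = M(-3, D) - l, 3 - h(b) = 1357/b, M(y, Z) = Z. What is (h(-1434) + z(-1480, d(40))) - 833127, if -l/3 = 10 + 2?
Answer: -279559439645/335556 ≈ -8.3312e+5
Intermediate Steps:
h(b) = 3 - 1357/b
l = -36 (l = -3*(10 + 2) = -3*12 = -36)
d(D) = 36 + D (d(D) = D - 1*(-36) = D + 36 = 36 + D)
z(q, a) = 1/(a + q)
(h(-1434) + z(-1480, d(40))) - 833127 = ((3 - 1357/(-1434)) + 1/((36 + 40) - 1480)) - 833127 = ((3 - 1357*(-1/1434)) + 1/(76 - 1480)) - 833127 = ((3 + 1357/1434) + 1/(-1404)) - 833127 = (5659/1434 - 1/1404) - 833127 = 1323967/335556 - 833127 = -279559439645/335556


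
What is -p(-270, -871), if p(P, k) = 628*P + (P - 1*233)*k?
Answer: -268553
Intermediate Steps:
p(P, k) = 628*P + k*(-233 + P) (p(P, k) = 628*P + (P - 233)*k = 628*P + (-233 + P)*k = 628*P + k*(-233 + P))
-p(-270, -871) = -(-233*(-871) + 628*(-270) - 270*(-871)) = -(202943 - 169560 + 235170) = -1*268553 = -268553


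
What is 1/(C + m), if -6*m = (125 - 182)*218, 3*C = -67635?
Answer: -1/20474 ≈ -4.8842e-5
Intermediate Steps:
C = -22545 (C = (⅓)*(-67635) = -22545)
m = 2071 (m = -(125 - 182)*218/6 = -(-19)*218/2 = -⅙*(-12426) = 2071)
1/(C + m) = 1/(-22545 + 2071) = 1/(-20474) = -1/20474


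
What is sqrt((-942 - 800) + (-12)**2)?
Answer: I*sqrt(1598) ≈ 39.975*I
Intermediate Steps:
sqrt((-942 - 800) + (-12)**2) = sqrt(-1742 + 144) = sqrt(-1598) = I*sqrt(1598)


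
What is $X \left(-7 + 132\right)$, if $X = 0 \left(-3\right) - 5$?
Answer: $-625$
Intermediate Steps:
$X = -5$ ($X = 0 - 5 = -5$)
$X \left(-7 + 132\right) = - 5 \left(-7 + 132\right) = \left(-5\right) 125 = -625$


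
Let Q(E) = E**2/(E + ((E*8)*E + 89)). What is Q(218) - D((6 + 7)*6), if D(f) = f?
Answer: -29631398/380499 ≈ -77.875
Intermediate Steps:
Q(E) = E**2/(89 + E + 8*E**2) (Q(E) = E**2/(E + ((8*E)*E + 89)) = E**2/(E + (8*E**2 + 89)) = E**2/(E + (89 + 8*E**2)) = E**2/(89 + E + 8*E**2))
Q(218) - D((6 + 7)*6) = 218**2/(89 + 218 + 8*218**2) - (6 + 7)*6 = 47524/(89 + 218 + 8*47524) - 13*6 = 47524/(89 + 218 + 380192) - 1*78 = 47524/380499 - 78 = -29631398/380499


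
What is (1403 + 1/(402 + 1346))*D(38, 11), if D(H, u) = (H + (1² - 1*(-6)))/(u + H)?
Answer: 110360025/85652 ≈ 1288.5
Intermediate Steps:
D(H, u) = (7 + H)/(H + u) (D(H, u) = (H + (1 + 6))/(H + u) = (H + 7)/(H + u) = (7 + H)/(H + u))
(1403 + 1/(402 + 1346))*D(38, 11) = (1403 + 1/(402 + 1346))*((7 + 38)/(38 + 11)) = (1403 + 1/1748)*(45/49) = (1403 + 1/1748)*((1/49)*45) = (2452445/1748)*(45/49) = 110360025/85652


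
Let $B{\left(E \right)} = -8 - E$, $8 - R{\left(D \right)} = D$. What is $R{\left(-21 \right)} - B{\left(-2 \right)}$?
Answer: $35$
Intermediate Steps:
$R{\left(D \right)} = 8 - D$
$R{\left(-21 \right)} - B{\left(-2 \right)} = \left(8 - -21\right) - \left(-8 - -2\right) = \left(8 + 21\right) - \left(-8 + 2\right) = 29 - -6 = 29 + 6 = 35$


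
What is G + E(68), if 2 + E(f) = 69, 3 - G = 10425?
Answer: -10355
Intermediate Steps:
G = -10422 (G = 3 - 1*10425 = 3 - 10425 = -10422)
E(f) = 67 (E(f) = -2 + 69 = 67)
G + E(68) = -10422 + 67 = -10355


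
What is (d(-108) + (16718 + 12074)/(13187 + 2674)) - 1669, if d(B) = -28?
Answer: -26887325/15861 ≈ -1695.2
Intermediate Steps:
(d(-108) + (16718 + 12074)/(13187 + 2674)) - 1669 = (-28 + (16718 + 12074)/(13187 + 2674)) - 1669 = (-28 + 28792/15861) - 1669 = -415316/15861 - 1669 = -26887325/15861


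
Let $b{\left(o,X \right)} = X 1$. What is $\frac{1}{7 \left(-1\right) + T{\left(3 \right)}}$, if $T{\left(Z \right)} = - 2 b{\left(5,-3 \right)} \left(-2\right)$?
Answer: $- \frac{1}{19} \approx -0.052632$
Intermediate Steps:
$b{\left(o,X \right)} = X$
$T{\left(Z \right)} = -12$ ($T{\left(Z \right)} = \left(-2\right) \left(-3\right) \left(-2\right) = 6 \left(-2\right) = -12$)
$\frac{1}{7 \left(-1\right) + T{\left(3 \right)}} = \frac{1}{7 \left(-1\right) - 12} = \frac{1}{-7 - 12} = \frac{1}{-19} = - \frac{1}{19}$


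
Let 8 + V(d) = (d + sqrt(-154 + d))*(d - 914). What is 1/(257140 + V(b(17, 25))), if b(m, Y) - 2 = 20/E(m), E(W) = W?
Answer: 5308569617/1352256949227668 + 1118719*I*sqrt(10897)/676128474613834 ≈ 3.9257e-6 + 1.7272e-7*I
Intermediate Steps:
b(m, Y) = 2 + 20/m
V(d) = -8 + (-914 + d)*(d + sqrt(-154 + d)) (V(d) = -8 + (d + sqrt(-154 + d))*(d - 914) = -8 + (d + sqrt(-154 + d))*(-914 + d) = -8 + (-914 + d)*(d + sqrt(-154 + d)))
1/(257140 + V(b(17, 25))) = 1/(257140 + (-8 + (2 + 20/17)**2 - 914*(2 + 20/17) - 914*sqrt(-154 + (2 + 20/17)) + (2 + 20/17)*sqrt(-154 + (2 + 20/17)))) = 1/(257140 + (-8 + (54/17)**2 - 914*54/17 - 914*sqrt(-154 + 54/17) + 54*sqrt(-154 + 54/17)/17)) = 1/(257140 + (-8 + 2916/289 - 49356/17 - 1828*I*sqrt(10897)/17 + 54*sqrt(-2564/17)/17)) = 1/(257140 + (-8 + 2916/289 - 49356/17 - 1828*I*sqrt(10897)/17 + 54*(2*I*sqrt(10897)/17)/17)) = 1/(257140 + (-8 + 2916/289 - 49356/17 - 1828*I*sqrt(10897)/17 + 108*I*sqrt(10897)/289)) = 1/(257140 + (-838448/289 - 30968*I*sqrt(10897)/289)) = 1/(73475012/289 - 30968*I*sqrt(10897)/289)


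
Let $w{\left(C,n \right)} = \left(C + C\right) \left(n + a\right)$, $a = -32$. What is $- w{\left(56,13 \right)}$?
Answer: $2128$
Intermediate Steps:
$w{\left(C,n \right)} = 2 C \left(-32 + n\right)$ ($w{\left(C,n \right)} = \left(C + C\right) \left(n - 32\right) = 2 C \left(-32 + n\right)$)
$- w{\left(56,13 \right)} = - 2 \cdot 56 \left(-32 + 13\right) = - 2 \cdot 56 \left(-19\right) = \left(-1\right) \left(-2128\right) = 2128$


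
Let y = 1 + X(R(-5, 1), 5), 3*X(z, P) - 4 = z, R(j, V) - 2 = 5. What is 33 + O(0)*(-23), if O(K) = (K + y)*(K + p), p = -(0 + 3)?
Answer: 355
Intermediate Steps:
R(j, V) = 7 (R(j, V) = 2 + 5 = 7)
p = -3 (p = -1*3 = -3)
X(z, P) = 4/3 + z/3
y = 14/3 (y = 1 + (4/3 + (⅓)*7) = 1 + (4/3 + 7/3) = 1 + 11/3 = 14/3 ≈ 4.6667)
O(K) = (-3 + K)*(14/3 + K) (O(K) = (K + 14/3)*(K - 3) = (14/3 + K)*(-3 + K) = (-3 + K)*(14/3 + K))
33 + O(0)*(-23) = 33 + (-14 + 0² + (5/3)*0)*(-23) = 33 + (-14 + 0 + 0)*(-23) = 33 - 14*(-23) = 33 + 322 = 355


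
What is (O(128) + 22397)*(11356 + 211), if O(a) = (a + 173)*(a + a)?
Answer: 1150372851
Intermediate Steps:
O(a) = 2*a*(173 + a) (O(a) = (173 + a)*(2*a) = 2*a*(173 + a))
(O(128) + 22397)*(11356 + 211) = (2*128*(173 + 128) + 22397)*(11356 + 211) = (2*128*301 + 22397)*11567 = (77056 + 22397)*11567 = 99453*11567 = 1150372851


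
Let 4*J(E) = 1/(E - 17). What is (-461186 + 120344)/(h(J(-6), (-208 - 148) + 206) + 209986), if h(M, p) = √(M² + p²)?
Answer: -201928605355456/124404147632981 + 10452488*√190440001/124404147632981 ≈ -1.6220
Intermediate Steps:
J(E) = 1/(4*(-17 + E)) (J(E) = 1/(4*(E - 17)) = 1/(4*(-17 + E)))
(-461186 + 120344)/(h(J(-6), (-208 - 148) + 206) + 209986) = (-461186 + 120344)/(√((1/(4*(-17 - 6)))² + ((-208 - 148) + 206)²) + 209986) = -340842/(√(((¼)/(-23))² + (-356 + 206)²) + 209986) = -340842/(√(((¼)*(-1/23))² + (-150)²) + 209986) = -340842/(√((-1/92)² + 22500) + 209986) = -340842/(√(1/8464 + 22500) + 209986) = -340842/(√(190440001/8464) + 209986) = -340842/(√190440001/92 + 209986) = -340842/(209986 + √190440001/92)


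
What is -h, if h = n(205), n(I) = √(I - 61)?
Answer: -12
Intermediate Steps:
n(I) = √(-61 + I)
h = 12 (h = √(-61 + 205) = √144 = 12)
-h = -1*12 = -12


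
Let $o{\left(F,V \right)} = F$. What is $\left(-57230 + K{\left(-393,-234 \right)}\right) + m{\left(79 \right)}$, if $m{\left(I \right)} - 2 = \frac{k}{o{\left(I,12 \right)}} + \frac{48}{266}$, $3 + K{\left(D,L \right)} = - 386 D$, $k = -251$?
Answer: $\frac{992533282}{10507} \approx 94464.0$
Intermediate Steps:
$K{\left(D,L \right)} = -3 - 386 D$
$m{\left(I \right)} = \frac{290}{133} - \frac{251}{I}$ ($m{\left(I \right)} = 2 + \left(- \frac{251}{I} + \frac{48}{266}\right) = 2 + \left(- \frac{251}{I} + 48 \cdot \frac{1}{266}\right) = 2 + \left(- \frac{251}{I} + \frac{24}{133}\right) = 2 + \left(\frac{24}{133} - \frac{251}{I}\right) = \frac{290}{133} - \frac{251}{I}$)
$\left(-57230 + K{\left(-393,-234 \right)}\right) + m{\left(79 \right)} = \left(-57230 - -151695\right) + \left(\frac{290}{133} - \frac{251}{79}\right) = \left(-57230 + \left(-3 + 151698\right)\right) + \left(\frac{290}{133} - \frac{251}{79}\right) = \left(-57230 + 151695\right) + \left(\frac{290}{133} - \frac{251}{79}\right) = 94465 - \frac{10473}{10507} = \frac{992533282}{10507}$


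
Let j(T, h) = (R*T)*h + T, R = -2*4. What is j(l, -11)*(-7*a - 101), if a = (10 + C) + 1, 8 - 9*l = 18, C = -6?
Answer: 121040/9 ≈ 13449.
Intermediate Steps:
l = -10/9 (l = 8/9 - 1/9*18 = 8/9 - 2 = -10/9 ≈ -1.1111)
R = -8
j(T, h) = T - 8*T*h (j(T, h) = (-8*T)*h + T = -8*T*h + T = T - 8*T*h)
a = 5 (a = (10 - 6) + 1 = 4 + 1 = 5)
j(l, -11)*(-7*a - 101) = (-10*(1 - 8*(-11))/9)*(-7*5 - 101) = (-10*(1 + 88)/9)*(-35 - 101) = -10/9*89*(-136) = -890/9*(-136) = 121040/9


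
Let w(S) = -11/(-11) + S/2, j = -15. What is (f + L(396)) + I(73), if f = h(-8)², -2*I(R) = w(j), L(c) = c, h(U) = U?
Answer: 1853/4 ≈ 463.25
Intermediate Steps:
w(S) = 1 + S/2 (w(S) = -11*(-1/11) + S*(½) = 1 + S/2)
I(R) = 13/4 (I(R) = -(1 + (½)*(-15))/2 = -(1 - 15/2)/2 = -½*(-13/2) = 13/4)
f = 64 (f = (-8)² = 64)
(f + L(396)) + I(73) = (64 + 396) + 13/4 = 460 + 13/4 = 1853/4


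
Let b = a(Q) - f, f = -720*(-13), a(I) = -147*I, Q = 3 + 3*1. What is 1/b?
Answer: -1/10242 ≈ -9.7637e-5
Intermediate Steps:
Q = 6 (Q = 3 + 3 = 6)
f = 9360
b = -10242 (b = -147*6 - 1*9360 = -882 - 9360 = -10242)
1/b = 1/(-10242) = -1/10242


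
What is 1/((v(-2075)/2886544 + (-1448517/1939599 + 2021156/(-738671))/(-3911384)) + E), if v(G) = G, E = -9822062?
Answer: -674000774672054978432016/6620077397360860768546111693961 ≈ -1.0181e-7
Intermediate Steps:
1/((v(-2075)/2886544 + (-1448517/1939599 + 2021156/(-738671))/(-3911384)) + E) = 1/((-2075/2886544 + (-1448517/1939599 + 2021156/(-738671))/(-3911384)) - 9822062) = 1/((-2075*1/2886544 + (-1448517*1/1939599 + 2021156*(-1/738671))*(-1/3911384)) - 9822062) = 1/((-2075/2886544 + (-482839/646533 - 2021156/738671)*(-1/3911384)) - 9822062) = 1/((-2075/2886544 - 1663403219117/477575177643*(-1/3911384)) - 9822062) = 1/((-2075/2886544 + 1663403219117/1867979908629987912) - 9822062) = 1/(-483907102978187756969/674000774672054978432016 - 9822062) = 1/(-6620077397360860768546111693961/674000774672054978432016) = -674000774672054978432016/6620077397360860768546111693961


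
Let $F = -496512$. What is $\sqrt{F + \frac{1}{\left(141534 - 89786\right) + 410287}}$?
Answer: $\frac{i \sqrt{105993565133845165}}{462035} \approx 704.64 i$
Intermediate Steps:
$\sqrt{F + \frac{1}{\left(141534 - 89786\right) + 410287}} = \sqrt{-496512 + \frac{1}{\left(141534 - 89786\right) + 410287}} = \sqrt{-496512 + \frac{1}{51748 + 410287}} = \sqrt{-496512 + \frac{1}{462035}} = \sqrt{- \frac{229405921919}{462035}} = \frac{i \sqrt{105993565133845165}}{462035}$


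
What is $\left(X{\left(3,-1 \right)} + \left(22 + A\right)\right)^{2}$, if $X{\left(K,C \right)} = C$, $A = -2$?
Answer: $361$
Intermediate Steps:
$\left(X{\left(3,-1 \right)} + \left(22 + A\right)\right)^{2} = \left(-1 + \left(22 - 2\right)\right)^{2} = \left(-1 + 20\right)^{2} = 19^{2} = 361$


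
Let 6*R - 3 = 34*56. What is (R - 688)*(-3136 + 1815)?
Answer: 2933941/6 ≈ 4.8899e+5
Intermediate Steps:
R = 1907/6 (R = 1/2 + (34*56)/6 = 1/2 + (1/6)*1904 = 1/2 + 952/3 = 1907/6 ≈ 317.83)
(R - 688)*(-3136 + 1815) = (1907/6 - 688)*(-3136 + 1815) = -2221/6*(-1321) = 2933941/6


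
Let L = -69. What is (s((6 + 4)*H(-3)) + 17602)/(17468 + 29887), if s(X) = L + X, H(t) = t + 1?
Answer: 17513/47355 ≈ 0.36982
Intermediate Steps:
H(t) = 1 + t
s(X) = -69 + X
(s((6 + 4)*H(-3)) + 17602)/(17468 + 29887) = ((-69 + (6 + 4)*(1 - 3)) + 17602)/(17468 + 29887) = ((-69 + 10*(-2)) + 17602)/47355 = ((-69 - 20) + 17602)*(1/47355) = (-89 + 17602)*(1/47355) = 17513*(1/47355) = 17513/47355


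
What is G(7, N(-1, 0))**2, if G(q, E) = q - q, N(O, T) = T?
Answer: 0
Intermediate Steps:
G(q, E) = 0
G(7, N(-1, 0))**2 = 0**2 = 0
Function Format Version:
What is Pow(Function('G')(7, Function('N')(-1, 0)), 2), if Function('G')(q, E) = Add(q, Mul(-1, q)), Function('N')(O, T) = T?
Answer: 0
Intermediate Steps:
Function('G')(q, E) = 0
Pow(Function('G')(7, Function('N')(-1, 0)), 2) = Pow(0, 2) = 0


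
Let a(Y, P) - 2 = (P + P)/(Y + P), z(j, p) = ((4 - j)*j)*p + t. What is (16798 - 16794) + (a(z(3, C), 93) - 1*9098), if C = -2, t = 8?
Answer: -863554/95 ≈ -9090.0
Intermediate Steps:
z(j, p) = 8 + j*p*(4 - j) (z(j, p) = ((4 - j)*j)*p + 8 = (j*(4 - j))*p + 8 = j*p*(4 - j) + 8 = 8 + j*p*(4 - j))
a(Y, P) = 2 + 2*P/(P + Y) (a(Y, P) = 2 + (P + P)/(Y + P) = 2 + (2*P)/(P + Y) = 2 + 2*P/(P + Y))
(16798 - 16794) + (a(z(3, C), 93) - 1*9098) = (16798 - 16794) + (2*((8 - 1*(-2)*3**2 + 4*3*(-2)) + 2*93)/(93 + (8 - 1*(-2)*3**2 + 4*3*(-2))) - 1*9098) = 4 + (2*((8 - 1*(-2)*9 - 24) + 186)/(93 + (8 - 1*(-2)*9 - 24)) - 9098) = 4 + (2*((8 + 18 - 24) + 186)/(93 + (8 + 18 - 24)) - 9098) = 4 + (2*(2 + 186)/(93 + 2) - 9098) = 4 + (2*188/95 - 9098) = 4 + (2*(1/95)*188 - 9098) = 4 + (376/95 - 9098) = 4 - 863934/95 = -863554/95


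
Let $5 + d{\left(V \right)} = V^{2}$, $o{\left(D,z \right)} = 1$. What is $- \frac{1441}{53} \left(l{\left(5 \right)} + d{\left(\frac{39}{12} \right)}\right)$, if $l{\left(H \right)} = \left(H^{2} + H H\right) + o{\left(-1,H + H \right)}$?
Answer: $- \frac{1304105}{848} \approx -1537.9$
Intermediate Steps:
$l{\left(H \right)} = 1 + 2 H^{2}$ ($l{\left(H \right)} = \left(H^{2} + H H\right) + 1 = \left(H^{2} + H^{2}\right) + 1 = 2 H^{2} + 1 = 1 + 2 H^{2}$)
$d{\left(V \right)} = -5 + V^{2}$
$- \frac{1441}{53} \left(l{\left(5 \right)} + d{\left(\frac{39}{12} \right)}\right) = - \frac{1441}{53} \left(\left(1 + 2 \cdot 5^{2}\right) - \left(5 - \left(\frac{39}{12}\right)^{2}\right)\right) = \left(-1441\right) \frac{1}{53} \left(\left(1 + 2 \cdot 25\right) - \left(5 - \left(39 \cdot \frac{1}{12}\right)^{2}\right)\right) = - \frac{1441 \left(\left(1 + 50\right) - \left(5 - \left(\frac{13}{4}\right)^{2}\right)\right)}{53} = - \frac{1441 \left(51 + \left(-5 + \frac{169}{16}\right)\right)}{53} = - \frac{1441 \left(51 + \frac{89}{16}\right)}{53} = \left(- \frac{1441}{53}\right) \frac{905}{16} = - \frac{1304105}{848}$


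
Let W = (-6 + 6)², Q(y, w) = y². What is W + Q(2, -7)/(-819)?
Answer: -4/819 ≈ -0.0048840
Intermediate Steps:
W = 0 (W = 0² = 0)
W + Q(2, -7)/(-819) = 0 + 2²/(-819) = 0 - 1/819*4 = 0 - 4/819 = -4/819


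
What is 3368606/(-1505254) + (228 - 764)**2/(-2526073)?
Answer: -4470899058711/1901190743771 ≈ -2.3516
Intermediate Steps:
3368606/(-1505254) + (228 - 764)**2/(-2526073) = 3368606*(-1/1505254) + (-536)**2*(-1/2526073) = -1684303/752627 + 287296*(-1/2526073) = -1684303/752627 - 287296/2526073 = -4470899058711/1901190743771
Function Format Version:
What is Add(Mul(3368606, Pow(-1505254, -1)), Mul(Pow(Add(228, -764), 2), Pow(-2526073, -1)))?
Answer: Rational(-4470899058711, 1901190743771) ≈ -2.3516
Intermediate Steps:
Add(Mul(3368606, Pow(-1505254, -1)), Mul(Pow(Add(228, -764), 2), Pow(-2526073, -1))) = Add(Mul(3368606, Rational(-1, 1505254)), Mul(Pow(-536, 2), Rational(-1, 2526073))) = Add(Rational(-1684303, 752627), Mul(287296, Rational(-1, 2526073))) = Add(Rational(-1684303, 752627), Rational(-287296, 2526073)) = Rational(-4470899058711, 1901190743771)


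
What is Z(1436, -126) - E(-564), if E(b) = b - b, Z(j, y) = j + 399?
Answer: 1835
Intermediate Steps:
Z(j, y) = 399 + j
E(b) = 0
Z(1436, -126) - E(-564) = (399 + 1436) - 1*0 = 1835 + 0 = 1835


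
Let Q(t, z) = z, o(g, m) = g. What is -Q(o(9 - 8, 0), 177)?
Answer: -177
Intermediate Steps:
-Q(o(9 - 8, 0), 177) = -1*177 = -177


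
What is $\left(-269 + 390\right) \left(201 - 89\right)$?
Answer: $13552$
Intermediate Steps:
$\left(-269 + 390\right) \left(201 - 89\right) = 121 \cdot 112 = 13552$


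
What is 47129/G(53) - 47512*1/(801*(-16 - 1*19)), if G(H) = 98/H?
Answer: 10004502353/392490 ≈ 25490.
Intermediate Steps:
47129/G(53) - 47512*1/(801*(-16 - 1*19)) = 47129/((98/53)) - 47512*1/(801*(-16 - 1*19)) = 47129/((98*(1/53))) - 47512*1/(801*(-16 - 19)) = 47129/(98/53) - 47512/((-35*801)) = 47129*(53/98) - 47512/(-28035) = 2497837/98 - 47512*(-1/28035) = 2497837/98 + 47512/28035 = 10004502353/392490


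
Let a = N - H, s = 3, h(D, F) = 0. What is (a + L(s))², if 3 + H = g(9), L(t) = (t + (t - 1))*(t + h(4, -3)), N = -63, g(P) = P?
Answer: 2916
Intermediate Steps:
L(t) = t*(-1 + 2*t) (L(t) = (t + (t - 1))*(t + 0) = (t + (-1 + t))*t = (-1 + 2*t)*t = t*(-1 + 2*t))
H = 6 (H = -3 + 9 = 6)
a = -69 (a = -63 - 1*6 = -63 - 6 = -69)
(a + L(s))² = (-69 + 3*(-1 + 2*3))² = (-69 + 3*(-1 + 6))² = (-69 + 3*5)² = (-69 + 15)² = (-54)² = 2916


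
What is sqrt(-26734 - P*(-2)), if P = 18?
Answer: I*sqrt(26698) ≈ 163.4*I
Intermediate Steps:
sqrt(-26734 - P*(-2)) = sqrt(-26734 - 1*18*(-2)) = sqrt(-26734 - 18*(-2)) = sqrt(-26734 + 36) = sqrt(-26698) = I*sqrt(26698)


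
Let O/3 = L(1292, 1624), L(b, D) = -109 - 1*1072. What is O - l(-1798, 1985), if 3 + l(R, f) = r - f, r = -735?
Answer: -820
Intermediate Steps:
L(b, D) = -1181 (L(b, D) = -109 - 1072 = -1181)
l(R, f) = -738 - f (l(R, f) = -3 + (-735 - f) = -738 - f)
O = -3543 (O = 3*(-1181) = -3543)
O - l(-1798, 1985) = -3543 - (-738 - 1*1985) = -3543 - (-738 - 1985) = -3543 - 1*(-2723) = -3543 + 2723 = -820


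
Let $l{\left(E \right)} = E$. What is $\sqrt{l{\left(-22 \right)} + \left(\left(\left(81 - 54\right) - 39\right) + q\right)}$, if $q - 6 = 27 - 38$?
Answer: $i \sqrt{39} \approx 6.245 i$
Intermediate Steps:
$q = -5$ ($q = 6 + \left(27 - 38\right) = 6 - 11 = -5$)
$\sqrt{l{\left(-22 \right)} + \left(\left(\left(81 - 54\right) - 39\right) + q\right)} = \sqrt{-22 + \left(\left(\left(81 - 54\right) - 39\right) - 5\right)} = \sqrt{-22 + \left(\left(27 - 39\right) - 5\right)} = \sqrt{-22 - 17} = \sqrt{-39} = i \sqrt{39}$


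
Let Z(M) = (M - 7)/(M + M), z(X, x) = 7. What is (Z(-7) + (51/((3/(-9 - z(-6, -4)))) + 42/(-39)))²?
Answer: 12510369/169 ≈ 74026.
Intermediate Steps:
Z(M) = (-7 + M)/(2*M) (Z(M) = (-7 + M)/((2*M)) = (-7 + M)*(1/(2*M)) = (-7 + M)/(2*M))
(Z(-7) + (51/((3/(-9 - z(-6, -4)))) + 42/(-39)))² = ((½)*(-7 - 7)/(-7) + (51/((3/(-9 - 1*7))) + 42/(-39)))² = ((½)*(-⅐)*(-14) + (51/((3/(-9 - 7))) + 42*(-1/39)))² = (1 + (51/((3/(-16))) - 14/13))² = (1 + (51/((3*(-1/16))) - 14/13))² = (1 + (51/(-3/16) - 14/13))² = (1 + (51*(-16/3) - 14/13))² = (1 + (-272 - 14/13))² = (1 - 3550/13)² = (-3537/13)² = 12510369/169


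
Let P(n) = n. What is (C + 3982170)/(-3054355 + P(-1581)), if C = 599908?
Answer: -2291039/1527968 ≈ -1.4994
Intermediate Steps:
(C + 3982170)/(-3054355 + P(-1581)) = (599908 + 3982170)/(-3054355 - 1581) = 4582078/(-3055936) = 4582078*(-1/3055936) = -2291039/1527968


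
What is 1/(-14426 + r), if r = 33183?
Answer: 1/18757 ≈ 5.3313e-5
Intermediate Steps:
1/(-14426 + r) = 1/(-14426 + 33183) = 1/18757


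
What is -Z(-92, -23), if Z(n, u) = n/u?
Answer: -4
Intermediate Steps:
-Z(-92, -23) = -(-92)/(-23) = -(-92)*(-1)/23 = -1*4 = -4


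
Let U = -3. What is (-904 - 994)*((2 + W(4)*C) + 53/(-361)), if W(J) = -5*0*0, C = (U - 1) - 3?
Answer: -1269762/361 ≈ -3517.3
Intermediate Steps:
C = -7 (C = (-3 - 1) - 3 = -4 - 3 = -7)
W(J) = 0 (W(J) = 0*0 = 0)
(-904 - 994)*((2 + W(4)*C) + 53/(-361)) = (-904 - 994)*((2 + 0*(-7)) + 53/(-361)) = -1898*((2 + 0) + 53*(-1/361)) = -1898*(2 - 53/361) = -1898*669/361 = -1269762/361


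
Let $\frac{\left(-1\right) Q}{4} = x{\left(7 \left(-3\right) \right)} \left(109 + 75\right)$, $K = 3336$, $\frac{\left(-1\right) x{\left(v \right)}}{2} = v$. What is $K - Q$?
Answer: $34248$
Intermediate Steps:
$x{\left(v \right)} = - 2 v$
$Q = -30912$ ($Q = - 4 - 2 \cdot 7 \left(-3\right) \left(109 + 75\right) = - 4 \left(-2\right) \left(-21\right) 184 = - 4 \cdot 42 \cdot 184 = \left(-4\right) 7728 = -30912$)
$K - Q = 3336 - -30912 = 3336 + 30912 = 34248$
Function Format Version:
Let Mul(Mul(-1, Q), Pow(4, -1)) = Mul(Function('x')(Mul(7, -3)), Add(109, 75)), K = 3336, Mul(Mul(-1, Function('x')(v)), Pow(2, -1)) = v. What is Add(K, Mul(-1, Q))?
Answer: 34248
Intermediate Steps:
Function('x')(v) = Mul(-2, v)
Q = -30912 (Q = Mul(-4, Mul(Mul(-2, Mul(7, -3)), Add(109, 75))) = Mul(-4, Mul(Mul(-2, -21), 184)) = Mul(-4, Mul(42, 184)) = Mul(-4, 7728) = -30912)
Add(K, Mul(-1, Q)) = Add(3336, Mul(-1, -30912)) = Add(3336, 30912) = 34248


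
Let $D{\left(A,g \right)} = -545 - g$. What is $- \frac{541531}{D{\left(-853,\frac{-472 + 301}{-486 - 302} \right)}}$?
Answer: $\frac{426726428}{429631} \approx 993.24$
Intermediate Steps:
$- \frac{541531}{D{\left(-853,\frac{-472 + 301}{-486 - 302} \right)}} = - \frac{541531}{-545 - \frac{-472 + 301}{-486 - 302}} = - \frac{541531}{-545 - - \frac{171}{-788}} = - \frac{541531}{-545 - \left(-171\right) \left(- \frac{1}{788}\right)} = - \frac{541531}{-545 - \frac{171}{788}} = - \frac{541531}{- \frac{429631}{788}} = \left(-541531\right) \left(- \frac{788}{429631}\right) = \frac{426726428}{429631}$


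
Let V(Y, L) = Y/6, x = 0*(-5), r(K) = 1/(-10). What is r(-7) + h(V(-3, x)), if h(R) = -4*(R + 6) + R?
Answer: -113/5 ≈ -22.600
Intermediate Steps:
r(K) = -1/10
x = 0
V(Y, L) = Y/6 (V(Y, L) = Y*(1/6) = Y/6)
h(R) = -24 - 3*R (h(R) = -4*(6 + R) + R = (-24 - 4*R) + R = -24 - 3*R)
r(-7) + h(V(-3, x)) = -1/10 + (-24 - (-3)/2) = -1/10 + (-24 - 3*(-1/2)) = -1/10 + (-24 + 3/2) = -1/10 - 45/2 = -113/5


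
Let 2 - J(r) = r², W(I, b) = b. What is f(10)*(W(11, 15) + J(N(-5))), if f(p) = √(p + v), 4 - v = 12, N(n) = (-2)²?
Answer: √2 ≈ 1.4142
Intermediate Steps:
N(n) = 4
v = -8 (v = 4 - 1*12 = 4 - 12 = -8)
J(r) = 2 - r²
f(p) = √(-8 + p) (f(p) = √(p - 8) = √(-8 + p))
f(10)*(W(11, 15) + J(N(-5))) = √(-8 + 10)*(15 + (2 - 1*4²)) = √2*(15 + (2 - 1*16)) = √2*(15 + (2 - 16)) = √2*(15 - 14) = √2*1 = √2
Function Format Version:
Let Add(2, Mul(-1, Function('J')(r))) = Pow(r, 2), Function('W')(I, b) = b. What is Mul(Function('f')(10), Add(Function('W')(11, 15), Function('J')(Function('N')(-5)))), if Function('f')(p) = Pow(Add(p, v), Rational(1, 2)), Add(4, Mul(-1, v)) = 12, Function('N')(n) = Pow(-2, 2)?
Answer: Pow(2, Rational(1, 2)) ≈ 1.4142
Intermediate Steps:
Function('N')(n) = 4
v = -8 (v = Add(4, Mul(-1, 12)) = Add(4, -12) = -8)
Function('J')(r) = Add(2, Mul(-1, Pow(r, 2)))
Function('f')(p) = Pow(Add(-8, p), Rational(1, 2)) (Function('f')(p) = Pow(Add(p, -8), Rational(1, 2)) = Pow(Add(-8, p), Rational(1, 2)))
Mul(Function('f')(10), Add(Function('W')(11, 15), Function('J')(Function('N')(-5)))) = Mul(Pow(Add(-8, 10), Rational(1, 2)), Add(15, Add(2, Mul(-1, Pow(4, 2))))) = Mul(Pow(2, Rational(1, 2)), Add(15, Add(2, Mul(-1, 16)))) = Mul(Pow(2, Rational(1, 2)), Add(15, Add(2, -16))) = Mul(Pow(2, Rational(1, 2)), Add(15, -14)) = Mul(Pow(2, Rational(1, 2)), 1) = Pow(2, Rational(1, 2))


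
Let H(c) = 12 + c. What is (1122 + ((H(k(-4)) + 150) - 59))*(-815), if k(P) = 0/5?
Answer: -998375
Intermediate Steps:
k(P) = 0 (k(P) = 0*(⅕) = 0)
(1122 + ((H(k(-4)) + 150) - 59))*(-815) = (1122 + (((12 + 0) + 150) - 59))*(-815) = (1122 + ((12 + 150) - 59))*(-815) = (1122 + (162 - 59))*(-815) = (1122 + 103)*(-815) = 1225*(-815) = -998375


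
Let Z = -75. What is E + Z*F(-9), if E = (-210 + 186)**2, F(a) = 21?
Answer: -999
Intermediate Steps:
E = 576 (E = (-24)**2 = 576)
E + Z*F(-9) = 576 - 75*21 = 576 - 1575 = -999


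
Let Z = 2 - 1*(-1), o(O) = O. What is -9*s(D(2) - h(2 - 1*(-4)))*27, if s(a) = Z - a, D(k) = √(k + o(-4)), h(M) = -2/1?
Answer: -243 + 243*I*√2 ≈ -243.0 + 343.65*I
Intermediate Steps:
Z = 3 (Z = 2 + 1 = 3)
h(M) = -2 (h(M) = -2*1 = -2)
D(k) = √(-4 + k) (D(k) = √(k - 4) = √(-4 + k))
s(a) = 3 - a
-9*s(D(2) - h(2 - 1*(-4)))*27 = -9*(3 - (√(-4 + 2) - 1*(-2)))*27 = -9*(3 - (√(-2) + 2))*27 = -9*(3 - (I*√2 + 2))*27 = -9*(3 - (2 + I*√2))*27 = -9*(3 + (-2 - I*√2))*27 = -9*(1 - I*√2)*27 = (-9 + 9*I*√2)*27 = -243 + 243*I*√2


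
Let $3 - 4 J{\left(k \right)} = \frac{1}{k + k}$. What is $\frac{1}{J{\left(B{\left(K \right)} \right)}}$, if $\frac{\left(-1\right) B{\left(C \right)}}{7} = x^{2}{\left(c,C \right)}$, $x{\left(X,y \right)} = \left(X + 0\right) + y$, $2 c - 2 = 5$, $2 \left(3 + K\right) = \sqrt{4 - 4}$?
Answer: $\frac{28}{23} \approx 1.2174$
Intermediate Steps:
$K = -3$ ($K = -3 + \frac{\sqrt{4 - 4}}{2} = -3 + \frac{\sqrt{0}}{2} = -3 + \frac{1}{2} \cdot 0 = -3 + 0 = -3$)
$c = \frac{7}{2}$ ($c = 1 + \frac{1}{2} \cdot 5 = 1 + \frac{5}{2} = \frac{7}{2} \approx 3.5$)
$x{\left(X,y \right)} = X + y$
$B{\left(C \right)} = - 7 \left(\frac{7}{2} + C\right)^{2}$
$J{\left(k \right)} = \frac{3}{4} - \frac{1}{8 k}$ ($J{\left(k \right)} = \frac{3}{4} - \frac{1}{4 \left(k + k\right)} = \frac{3}{4} - \frac{1}{4 \cdot 2 k} = \frac{3}{4} - \frac{\frac{1}{2} \frac{1}{k}}{4} = \frac{3}{4} - \frac{1}{8 k}$)
$\frac{1}{J{\left(B{\left(K \right)} \right)}} = \frac{1}{\frac{1}{8} \frac{1}{\left(- \frac{7}{4}\right) \left(7 + 2 \left(-3\right)\right)^{2}} \left(-1 + 6 \left(- \frac{7 \left(7 + 2 \left(-3\right)\right)^{2}}{4}\right)\right)} = \frac{1}{\frac{1}{8} \frac{1}{\left(- \frac{7}{4}\right) \left(7 - 6\right)^{2}} \left(-1 + 6 \left(- \frac{7 \left(7 - 6\right)^{2}}{4}\right)\right)} = \frac{1}{\frac{1}{8} \frac{1}{\left(- \frac{7}{4}\right) 1^{2}} \left(-1 + 6 \left(- \frac{7 \cdot 1^{2}}{4}\right)\right)} = \frac{1}{\frac{1}{8} \frac{1}{\left(- \frac{7}{4}\right) 1} \left(-1 + 6 \left(\left(- \frac{7}{4}\right) 1\right)\right)} = \frac{1}{\frac{1}{8} \frac{1}{- \frac{7}{4}} \left(-1 + 6 \left(- \frac{7}{4}\right)\right)} = \frac{1}{\frac{1}{8} \left(- \frac{4}{7}\right) \left(-1 - \frac{21}{2}\right)} = \frac{1}{\frac{1}{8} \left(- \frac{4}{7}\right) \left(- \frac{23}{2}\right)} = \frac{1}{\frac{23}{28}} = \frac{28}{23}$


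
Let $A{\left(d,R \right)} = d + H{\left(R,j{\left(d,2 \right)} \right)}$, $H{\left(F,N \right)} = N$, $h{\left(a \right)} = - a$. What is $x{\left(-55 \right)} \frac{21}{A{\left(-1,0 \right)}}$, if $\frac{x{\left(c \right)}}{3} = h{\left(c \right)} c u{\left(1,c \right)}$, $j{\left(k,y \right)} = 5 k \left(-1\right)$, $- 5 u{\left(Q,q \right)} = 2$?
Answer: $\frac{38115}{2} \approx 19058.0$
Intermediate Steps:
$u{\left(Q,q \right)} = - \frac{2}{5}$ ($u{\left(Q,q \right)} = \left(- \frac{1}{5}\right) 2 = - \frac{2}{5}$)
$j{\left(k,y \right)} = - 5 k$
$A{\left(d,R \right)} = - 4 d$ ($A{\left(d,R \right)} = d - 5 d = - 4 d$)
$x{\left(c \right)} = \frac{6 c^{2}}{5}$ ($x{\left(c \right)} = 3 - c c \left(- \frac{2}{5}\right) = 3 - c^{2} \left(- \frac{2}{5}\right) = 3 \frac{2 c^{2}}{5} = \frac{6 c^{2}}{5}$)
$x{\left(-55 \right)} \frac{21}{A{\left(-1,0 \right)}} = \frac{6 \left(-55\right)^{2}}{5} \frac{21}{\left(-4\right) \left(-1\right)} = \frac{6}{5} \cdot 3025 \cdot \frac{21}{4} = 3630 \cdot 21 \cdot \frac{1}{4} = 3630 \cdot \frac{21}{4} = \frac{38115}{2}$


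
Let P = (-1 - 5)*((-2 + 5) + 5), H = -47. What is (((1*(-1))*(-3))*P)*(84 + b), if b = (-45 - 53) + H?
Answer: 8784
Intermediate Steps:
P = -48 (P = -6*(3 + 5) = -6*8 = -48)
b = -145 (b = (-45 - 53) - 47 = -98 - 47 = -145)
(((1*(-1))*(-3))*P)*(84 + b) = (((1*(-1))*(-3))*(-48))*(84 - 145) = (-1*(-3)*(-48))*(-61) = (3*(-48))*(-61) = -144*(-61) = 8784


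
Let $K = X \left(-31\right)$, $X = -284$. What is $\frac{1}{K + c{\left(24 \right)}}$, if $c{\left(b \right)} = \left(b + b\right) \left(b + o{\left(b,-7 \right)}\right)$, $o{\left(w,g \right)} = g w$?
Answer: $\frac{1}{1892} \approx 0.00052854$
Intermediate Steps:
$c{\left(b \right)} = - 12 b^{2}$ ($c{\left(b \right)} = \left(b + b\right) \left(b - 7 b\right) = 2 b \left(- 6 b\right) = - 12 b^{2}$)
$K = 8804$ ($K = \left(-284\right) \left(-31\right) = 8804$)
$\frac{1}{K + c{\left(24 \right)}} = \frac{1}{8804 - 12 \cdot 24^{2}} = \frac{1}{8804 - 6912} = \frac{1}{1892}$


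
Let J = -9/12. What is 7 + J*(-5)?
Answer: 43/4 ≈ 10.750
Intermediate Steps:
J = -3/4 (J = -9*1/12 = -3/4 ≈ -0.75000)
7 + J*(-5) = 7 - 3/4*(-5) = 7 + 15/4 = 43/4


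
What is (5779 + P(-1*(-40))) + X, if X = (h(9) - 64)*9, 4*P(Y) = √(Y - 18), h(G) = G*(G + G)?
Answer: 6661 + √22/4 ≈ 6662.2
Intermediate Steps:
h(G) = 2*G² (h(G) = G*(2*G) = 2*G²)
P(Y) = √(-18 + Y)/4 (P(Y) = √(Y - 18)/4 = √(-18 + Y)/4)
X = 882 (X = (2*9² - 64)*9 = (2*81 - 64)*9 = (162 - 64)*9 = 98*9 = 882)
(5779 + P(-1*(-40))) + X = (5779 + √(-18 - 1*(-40))/4) + 882 = (5779 + √(-18 + 40)/4) + 882 = (5779 + √22/4) + 882 = 6661 + √22/4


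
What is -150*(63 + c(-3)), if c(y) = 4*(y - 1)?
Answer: -7050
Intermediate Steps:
c(y) = -4 + 4*y (c(y) = 4*(-1 + y) = -4 + 4*y)
-150*(63 + c(-3)) = -150*(63 + (-4 + 4*(-3))) = -150*(63 + (-4 - 12)) = -150*(63 - 16) = -150*47 = -7050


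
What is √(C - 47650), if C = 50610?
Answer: 4*√185 ≈ 54.406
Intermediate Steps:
√(C - 47650) = √(50610 - 47650) = √2960 = 4*√185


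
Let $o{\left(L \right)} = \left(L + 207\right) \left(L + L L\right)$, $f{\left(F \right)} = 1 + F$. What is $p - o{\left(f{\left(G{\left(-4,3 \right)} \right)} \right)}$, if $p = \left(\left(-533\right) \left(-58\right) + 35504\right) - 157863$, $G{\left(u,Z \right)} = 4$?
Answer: $-97805$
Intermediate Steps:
$p = -91445$ ($p = \left(30914 + 35504\right) - 157863 = 66418 - 157863 = -91445$)
$o{\left(L \right)} = \left(207 + L\right) \left(L + L^{2}\right)$
$p - o{\left(f{\left(G{\left(-4,3 \right)} \right)} \right)} = -91445 - \left(1 + 4\right) \left(207 + \left(1 + 4\right)^{2} + 208 \left(1 + 4\right)\right) = -91445 - 5 \left(207 + 5^{2} + 208 \cdot 5\right) = -91445 - 5 \left(207 + 25 + 1040\right) = -91445 - 5 \cdot 1272 = -91445 - 6360 = -97805$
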